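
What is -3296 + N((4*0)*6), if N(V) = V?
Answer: -3296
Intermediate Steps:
-3296 + N((4*0)*6) = -3296 + (4*0)*6 = -3296 + 0*6 = -3296 + 0 = -3296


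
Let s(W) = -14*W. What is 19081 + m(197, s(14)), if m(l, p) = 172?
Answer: 19253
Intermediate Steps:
19081 + m(197, s(14)) = 19081 + 172 = 19253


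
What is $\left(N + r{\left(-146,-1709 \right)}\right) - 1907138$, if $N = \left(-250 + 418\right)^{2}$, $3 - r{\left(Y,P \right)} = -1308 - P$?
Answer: $-1879312$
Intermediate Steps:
$r{\left(Y,P \right)} = 1311 + P$ ($r{\left(Y,P \right)} = 3 - \left(-1308 - P\right) = 3 + \left(1308 + P\right) = 1311 + P$)
$N = 28224$ ($N = 168^{2} = 28224$)
$\left(N + r{\left(-146,-1709 \right)}\right) - 1907138 = \left(28224 + \left(1311 - 1709\right)\right) - 1907138 = \left(28224 - 398\right) - 1907138 = 27826 - 1907138 = -1879312$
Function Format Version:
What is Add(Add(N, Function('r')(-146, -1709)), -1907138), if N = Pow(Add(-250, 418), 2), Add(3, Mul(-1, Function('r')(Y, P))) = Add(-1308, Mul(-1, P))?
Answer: -1879312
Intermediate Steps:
Function('r')(Y, P) = Add(1311, P) (Function('r')(Y, P) = Add(3, Mul(-1, Add(-1308, Mul(-1, P)))) = Add(3, Add(1308, P)) = Add(1311, P))
N = 28224 (N = Pow(168, 2) = 28224)
Add(Add(N, Function('r')(-146, -1709)), -1907138) = Add(Add(28224, Add(1311, -1709)), -1907138) = Add(Add(28224, -398), -1907138) = Add(27826, -1907138) = -1879312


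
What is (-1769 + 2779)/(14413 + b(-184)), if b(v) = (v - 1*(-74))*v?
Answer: 1010/34653 ≈ 0.029146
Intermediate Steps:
b(v) = v*(74 + v) (b(v) = (v + 74)*v = (74 + v)*v = v*(74 + v))
(-1769 + 2779)/(14413 + b(-184)) = (-1769 + 2779)/(14413 - 184*(74 - 184)) = 1010/(14413 - 184*(-110)) = 1010/(14413 + 20240) = 1010/34653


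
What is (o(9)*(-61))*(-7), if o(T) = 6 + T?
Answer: 6405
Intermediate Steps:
(o(9)*(-61))*(-7) = ((6 + 9)*(-61))*(-7) = (15*(-61))*(-7) = -915*(-7) = 6405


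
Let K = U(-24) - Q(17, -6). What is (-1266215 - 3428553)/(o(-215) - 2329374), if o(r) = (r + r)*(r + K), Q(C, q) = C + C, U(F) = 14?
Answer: 1173692/557081 ≈ 2.1069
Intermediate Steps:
Q(C, q) = 2*C
K = -20 (K = 14 - 2*17 = 14 - 1*34 = 14 - 34 = -20)
o(r) = 2*r*(-20 + r) (o(r) = (r + r)*(r - 20) = (2*r)*(-20 + r) = 2*r*(-20 + r))
(-1266215 - 3428553)/(o(-215) - 2329374) = (-1266215 - 3428553)/(2*(-215)*(-20 - 215) - 2329374) = -4694768/(2*(-215)*(-235) - 2329374) = -4694768/(101050 - 2329374) = -4694768/(-2228324) = -4694768*(-1/2228324) = 1173692/557081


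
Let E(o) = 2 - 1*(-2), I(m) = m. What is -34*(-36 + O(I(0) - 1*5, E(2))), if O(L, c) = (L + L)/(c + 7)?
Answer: 13804/11 ≈ 1254.9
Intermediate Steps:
E(o) = 4 (E(o) = 2 + 2 = 4)
O(L, c) = 2*L/(7 + c) (O(L, c) = (2*L)/(7 + c) = 2*L/(7 + c))
-34*(-36 + O(I(0) - 1*5, E(2))) = -34*(-36 + 2*(0 - 1*5)/(7 + 4)) = -34*(-36 + 2*(0 - 5)/11) = -34*(-36 + 2*(-5)*(1/11)) = -34*(-36 - 10/11) = -34*(-406/11) = 13804/11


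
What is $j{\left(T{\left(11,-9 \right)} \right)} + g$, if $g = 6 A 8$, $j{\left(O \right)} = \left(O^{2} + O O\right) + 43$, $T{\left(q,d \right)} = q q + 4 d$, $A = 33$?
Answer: $16077$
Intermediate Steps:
$T{\left(q,d \right)} = q^{2} + 4 d$
$j{\left(O \right)} = 43 + 2 O^{2}$ ($j{\left(O \right)} = \left(O^{2} + O^{2}\right) + 43 = 2 O^{2} + 43 = 43 + 2 O^{2}$)
$g = 1584$ ($g = 6 \cdot 33 \cdot 8 = 198 \cdot 8 = 1584$)
$j{\left(T{\left(11,-9 \right)} \right)} + g = \left(43 + 2 \left(11^{2} + 4 \left(-9\right)\right)^{2}\right) + 1584 = \left(43 + 2 \left(121 - 36\right)^{2}\right) + 1584 = \left(43 + 2 \cdot 85^{2}\right) + 1584 = \left(43 + 2 \cdot 7225\right) + 1584 = \left(43 + 14450\right) + 1584 = 14493 + 1584 = 16077$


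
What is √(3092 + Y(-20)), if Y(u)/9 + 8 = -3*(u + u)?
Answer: 10*√41 ≈ 64.031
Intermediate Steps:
Y(u) = -72 - 54*u (Y(u) = -72 + 9*(-3*(u + u)) = -72 + 9*(-6*u) = -72 - 54*u)
√(3092 + Y(-20)) = √(3092 + (-72 - 54*(-20))) = √(3092 + (-72 + 1080)) = √(3092 + 1008) = √4100 = 10*√41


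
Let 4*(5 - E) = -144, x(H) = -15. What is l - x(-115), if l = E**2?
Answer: 1696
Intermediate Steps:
E = 41 (E = 5 - 1/4*(-144) = 5 + 36 = 41)
l = 1681 (l = 41**2 = 1681)
l - x(-115) = 1681 - 1*(-15) = 1681 + 15 = 1696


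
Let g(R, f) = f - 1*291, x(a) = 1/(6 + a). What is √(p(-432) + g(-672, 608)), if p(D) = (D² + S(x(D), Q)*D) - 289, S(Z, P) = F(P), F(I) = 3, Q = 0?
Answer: 2*√46339 ≈ 430.53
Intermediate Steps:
S(Z, P) = 3
g(R, f) = -291 + f (g(R, f) = f - 291 = -291 + f)
p(D) = -289 + D² + 3*D (p(D) = (D² + 3*D) - 289 = -289 + D² + 3*D)
√(p(-432) + g(-672, 608)) = √((-289 + (-432)² + 3*(-432)) + (-291 + 608)) = √((-289 + 186624 - 1296) + 317) = √(185039 + 317) = √185356 = 2*√46339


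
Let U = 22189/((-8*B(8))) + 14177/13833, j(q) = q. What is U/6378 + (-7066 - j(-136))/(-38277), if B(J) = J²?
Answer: 33508016055071/192117194302464 ≈ 0.17441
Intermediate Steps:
U = -299681813/7082496 (U = 22189/((-8*8²)) + 14177/13833 = 22189/((-8*64)) + 14177*(1/13833) = 22189/(-512) + 14177/13833 = 22189*(-1/512) + 14177/13833 = -22189/512 + 14177/13833 = -299681813/7082496 ≈ -42.313)
U/6378 + (-7066 - j(-136))/(-38277) = -299681813/7082496/6378 + (-7066 - 1*(-136))/(-38277) = -299681813/7082496*1/6378 + (-7066 + 136)*(-1/38277) = -299681813/45172159488 - 6930*(-1/38277) = -299681813/45172159488 + 770/4253 = 33508016055071/192117194302464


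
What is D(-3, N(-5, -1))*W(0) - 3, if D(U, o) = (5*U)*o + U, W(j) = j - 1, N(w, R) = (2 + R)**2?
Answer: 15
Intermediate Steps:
W(j) = -1 + j
D(U, o) = U + 5*U*o (D(U, o) = 5*U*o + U = U + 5*U*o)
D(-3, N(-5, -1))*W(0) - 3 = (-3*(1 + 5*(2 - 1)**2))*(-1 + 0) - 3 = -3*(1 + 5*1**2)*(-1) - 3 = -3*(1 + 5*1)*(-1) - 3 = -3*(1 + 5)*(-1) - 3 = -3*6*(-1) - 3 = -18*(-1) - 3 = 18 - 3 = 15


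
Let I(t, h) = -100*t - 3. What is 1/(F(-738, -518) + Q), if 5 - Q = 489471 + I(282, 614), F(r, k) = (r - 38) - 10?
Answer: -1/462049 ≈ -2.1643e-6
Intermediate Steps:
F(r, k) = -48 + r (F(r, k) = (-38 + r) - 10 = -48 + r)
I(t, h) = -3 - 100*t
Q = -461263 (Q = 5 - (489471 + (-3 - 100*282)) = 5 - (489471 + (-3 - 28200)) = 5 - (489471 - 28203) = 5 - 1*461268 = 5 - 461268 = -461263)
1/(F(-738, -518) + Q) = 1/((-48 - 738) - 461263) = 1/(-786 - 461263) = 1/(-462049) = -1/462049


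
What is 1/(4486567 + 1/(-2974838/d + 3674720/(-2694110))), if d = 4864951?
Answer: 2589187354290/11616561229903508569 ≈ 2.2289e-7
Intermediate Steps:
1/(4486567 + 1/(-2974838/d + 3674720/(-2694110))) = 1/(4486567 + 1/(-2974838/4864951 + 3674720/(-2694110))) = 1/(4486567 + 1/(-2974838*1/4864951 + 3674720*(-1/2694110))) = 1/(4486567 + 1/(-2974838/4864951 - 367472/269411)) = 1/(4486567 + 1/(-2589187354290/1310671313861)) = 1/(4486567 - 1310671313861/2589187354290) = 1/(11616561229903508569/2589187354290) = 2589187354290/11616561229903508569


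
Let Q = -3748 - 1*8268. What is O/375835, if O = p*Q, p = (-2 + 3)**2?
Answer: -12016/375835 ≈ -0.031971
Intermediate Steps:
p = 1 (p = 1**2 = 1)
Q = -12016 (Q = -3748 - 8268 = -12016)
O = -12016 (O = 1*(-12016) = -12016)
O/375835 = -12016/375835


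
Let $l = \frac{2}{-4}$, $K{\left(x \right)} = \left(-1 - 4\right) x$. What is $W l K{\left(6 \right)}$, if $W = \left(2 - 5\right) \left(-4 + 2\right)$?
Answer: $90$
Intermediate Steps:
$K{\left(x \right)} = - 5 x$
$W = 6$ ($W = \left(-3\right) \left(-2\right) = 6$)
$l = - \frac{1}{2}$ ($l = 2 \left(- \frac{1}{4}\right) = - \frac{1}{2} \approx -0.5$)
$W l K{\left(6 \right)} = 6 \left(- \frac{1}{2}\right) \left(\left(-5\right) 6\right) = \left(-3\right) \left(-30\right) = 90$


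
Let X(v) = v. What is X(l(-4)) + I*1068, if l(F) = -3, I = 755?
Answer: 806337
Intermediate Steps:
X(l(-4)) + I*1068 = -3 + 755*1068 = -3 + 806340 = 806337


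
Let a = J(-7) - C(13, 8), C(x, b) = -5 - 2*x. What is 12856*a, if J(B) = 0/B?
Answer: 398536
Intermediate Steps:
J(B) = 0
a = 31 (a = 0 - (-5 - 2*13) = 0 - (-5 - 26) = 0 - 1*(-31) = 0 + 31 = 31)
12856*a = 12856*31 = 398536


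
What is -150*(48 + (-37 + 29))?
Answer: -6000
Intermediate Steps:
-150*(48 + (-37 + 29)) = -150*(48 - 8) = -150*40 = -6000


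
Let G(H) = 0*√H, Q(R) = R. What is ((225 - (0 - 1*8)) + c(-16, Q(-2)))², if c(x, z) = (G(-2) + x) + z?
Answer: 46225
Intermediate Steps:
G(H) = 0
c(x, z) = x + z (c(x, z) = (0 + x) + z = x + z)
((225 - (0 - 1*8)) + c(-16, Q(-2)))² = ((225 - (0 - 1*8)) + (-16 - 2))² = ((225 - (0 - 8)) - 18)² = ((225 - 1*(-8)) - 18)² = ((225 + 8) - 18)² = (233 - 18)² = 215² = 46225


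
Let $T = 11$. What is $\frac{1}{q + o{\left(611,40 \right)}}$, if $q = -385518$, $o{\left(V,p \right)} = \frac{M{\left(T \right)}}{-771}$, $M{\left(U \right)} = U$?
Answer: $- \frac{771}{297234389} \approx -2.5939 \cdot 10^{-6}$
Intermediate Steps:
$o{\left(V,p \right)} = - \frac{11}{771}$ ($o{\left(V,p \right)} = \frac{11}{-771} = 11 \left(- \frac{1}{771}\right) = - \frac{11}{771}$)
$\frac{1}{q + o{\left(611,40 \right)}} = \frac{1}{-385518 - \frac{11}{771}} = \frac{1}{- \frac{297234389}{771}} = - \frac{771}{297234389}$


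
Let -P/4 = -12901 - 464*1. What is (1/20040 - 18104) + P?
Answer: 708534241/20040 ≈ 35356.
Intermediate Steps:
P = 53460 (P = -4*(-12901 - 464*1) = -4*(-12901 - 464) = -4*(-13365) = 53460)
(1/20040 - 18104) + P = (1/20040 - 18104) + 53460 = -362804159/20040 + 53460 = 708534241/20040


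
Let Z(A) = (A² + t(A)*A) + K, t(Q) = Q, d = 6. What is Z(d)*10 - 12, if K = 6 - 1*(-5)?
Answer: 818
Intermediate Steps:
K = 11 (K = 6 + 5 = 11)
Z(A) = 11 + 2*A² (Z(A) = (A² + A*A) + 11 = (A² + A²) + 11 = 2*A² + 11 = 11 + 2*A²)
Z(d)*10 - 12 = (11 + 2*6²)*10 - 12 = (11 + 2*36)*10 - 12 = (11 + 72)*10 - 12 = 83*10 - 12 = 830 - 12 = 818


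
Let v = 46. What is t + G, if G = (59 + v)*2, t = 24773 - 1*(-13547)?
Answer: 38530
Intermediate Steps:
t = 38320 (t = 24773 + 13547 = 38320)
G = 210 (G = (59 + 46)*2 = 105*2 = 210)
t + G = 38320 + 210 = 38530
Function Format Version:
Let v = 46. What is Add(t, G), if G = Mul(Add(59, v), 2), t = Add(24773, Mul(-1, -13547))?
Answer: 38530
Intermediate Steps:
t = 38320 (t = Add(24773, 13547) = 38320)
G = 210 (G = Mul(Add(59, 46), 2) = Mul(105, 2) = 210)
Add(t, G) = Add(38320, 210) = 38530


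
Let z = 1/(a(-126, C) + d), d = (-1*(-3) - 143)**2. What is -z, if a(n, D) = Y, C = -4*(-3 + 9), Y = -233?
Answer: -1/19367 ≈ -5.1634e-5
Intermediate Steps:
C = -24 (C = -4*6 = -24)
d = 19600 (d = (3 - 143)**2 = (-140)**2 = 19600)
a(n, D) = -233
z = 1/19367 (z = 1/(-233 + 19600) = 1/19367 ≈ 5.1634e-5)
-z = -1*1/19367 = -1/19367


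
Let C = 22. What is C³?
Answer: 10648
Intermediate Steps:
C³ = 22³ = 10648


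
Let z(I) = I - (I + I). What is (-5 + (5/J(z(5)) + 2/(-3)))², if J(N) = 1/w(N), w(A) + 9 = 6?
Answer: 3844/9 ≈ 427.11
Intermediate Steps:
w(A) = -3 (w(A) = -9 + 6 = -3)
z(I) = -I (z(I) = I - 2*I = -I)
J(N) = -⅓ (J(N) = 1/(-3) = 1*(-⅓) = -⅓)
(-5 + (5/J(z(5)) + 2/(-3)))² = (-5 + (5/(-⅓) + 2/(-3)))² = (-5 + (5*(-3) + 2*(-⅓)))² = (-5 + (-15 - ⅔))² = (-5 - 47/3)² = (-62/3)² = 3844/9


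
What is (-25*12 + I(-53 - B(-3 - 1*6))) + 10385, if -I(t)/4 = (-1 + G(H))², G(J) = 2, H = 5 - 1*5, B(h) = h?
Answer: 10081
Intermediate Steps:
H = 0 (H = 5 - 5 = 0)
I(t) = -4 (I(t) = -4*(-1 + 2)² = -4*1² = -4*1 = -4)
(-25*12 + I(-53 - B(-3 - 1*6))) + 10385 = (-25*12 - 4) + 10385 = (-300 - 4) + 10385 = -304 + 10385 = 10081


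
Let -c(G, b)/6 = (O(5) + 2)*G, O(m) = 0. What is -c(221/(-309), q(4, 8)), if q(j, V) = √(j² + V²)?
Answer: -884/103 ≈ -8.5825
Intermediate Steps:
q(j, V) = √(V² + j²)
c(G, b) = -12*G (c(G, b) = -6*(0 + 2)*G = -12*G)
-c(221/(-309), q(4, 8)) = -(-12)*221/(-309) = -(-12)*221*(-1/309) = -(-12)*(-221)/309 = -1*884/103 = -884/103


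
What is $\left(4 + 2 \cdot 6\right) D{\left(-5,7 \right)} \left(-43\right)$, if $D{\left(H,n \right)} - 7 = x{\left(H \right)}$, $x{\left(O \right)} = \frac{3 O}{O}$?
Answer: $-6880$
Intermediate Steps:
$x{\left(O \right)} = 3$
$D{\left(H,n \right)} = 10$ ($D{\left(H,n \right)} = 7 + 3 = 10$)
$\left(4 + 2 \cdot 6\right) D{\left(-5,7 \right)} \left(-43\right) = \left(4 + 2 \cdot 6\right) 10 \left(-43\right) = \left(4 + 12\right) 10 \left(-43\right) = 16 \cdot 10 \left(-43\right) = 160 \left(-43\right) = -6880$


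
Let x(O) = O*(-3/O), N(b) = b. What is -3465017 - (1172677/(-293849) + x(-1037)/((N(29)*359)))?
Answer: -10600382416466169/3059261939 ≈ -3.4650e+6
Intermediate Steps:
x(O) = -3
-3465017 - (1172677/(-293849) + x(-1037)/((N(29)*359))) = -3465017 - (1172677/(-293849) - 3/(29*359)) = -3465017 - (1172677*(-1/293849) - 3/10411) = -3465017 - (-1172677/293849 - 3*1/10411) = -3465017 - (-1172677/293849 - 3/10411) = -3465017 - 1*(-12209621794/3059261939) = -3465017 + 12209621794/3059261939 = -10600382416466169/3059261939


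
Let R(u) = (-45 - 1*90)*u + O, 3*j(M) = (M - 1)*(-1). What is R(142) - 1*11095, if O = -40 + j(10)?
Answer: -30308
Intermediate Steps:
j(M) = ⅓ - M/3 (j(M) = ((M - 1)*(-1))/3 = ((-1 + M)*(-1))/3 = (1 - M)/3 = ⅓ - M/3)
O = -43 (O = -40 + (⅓ - ⅓*10) = -40 + (⅓ - 10/3) = -40 - 3 = -43)
R(u) = -43 - 135*u (R(u) = (-45 - 1*90)*u - 43 = (-45 - 90)*u - 43 = -135*u - 43 = -43 - 135*u)
R(142) - 1*11095 = (-43 - 135*142) - 1*11095 = (-43 - 19170) - 11095 = -19213 - 11095 = -30308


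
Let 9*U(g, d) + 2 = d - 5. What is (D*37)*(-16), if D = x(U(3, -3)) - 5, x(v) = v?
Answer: 32560/9 ≈ 3617.8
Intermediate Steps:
U(g, d) = -7/9 + d/9 (U(g, d) = -2/9 + (d - 5)/9 = -2/9 + (-5 + d)/9 = -2/9 + (-5/9 + d/9) = -7/9 + d/9)
D = -55/9 (D = (-7/9 + (⅑)*(-3)) - 5 = (-7/9 - ⅓) - 5 = -10/9 - 5 = -55/9 ≈ -6.1111)
(D*37)*(-16) = -55/9*37*(-16) = -2035/9*(-16) = 32560/9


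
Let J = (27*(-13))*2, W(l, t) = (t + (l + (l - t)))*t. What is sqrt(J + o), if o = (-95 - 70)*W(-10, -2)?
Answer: I*sqrt(7302) ≈ 85.452*I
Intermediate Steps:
W(l, t) = 2*l*t (W(l, t) = (t + (-t + 2*l))*t = (2*l)*t = 2*l*t)
J = -702 (J = -351*2 = -702)
o = -6600 (o = (-95 - 70)*(2*(-10)*(-2)) = -165*40 = -6600)
sqrt(J + o) = sqrt(-702 - 6600) = sqrt(-7302) = I*sqrt(7302)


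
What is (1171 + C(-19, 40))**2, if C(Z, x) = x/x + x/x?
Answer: 1375929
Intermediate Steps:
C(Z, x) = 2 (C(Z, x) = 1 + 1 = 2)
(1171 + C(-19, 40))**2 = (1171 + 2)**2 = 1173**2 = 1375929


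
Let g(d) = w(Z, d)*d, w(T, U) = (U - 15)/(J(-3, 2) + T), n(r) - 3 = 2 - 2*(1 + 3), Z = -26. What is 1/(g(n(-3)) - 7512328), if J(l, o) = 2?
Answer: -4/30049321 ≈ -1.3311e-7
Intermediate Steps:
n(r) = -3 (n(r) = 3 + (2 - 2*(1 + 3)) = 3 + (2 - 2*4) = 3 + (2 - 1*8) = 3 + (2 - 8) = 3 - 6 = -3)
w(T, U) = (-15 + U)/(2 + T) (w(T, U) = (U - 15)/(2 + T) = (-15 + U)/(2 + T))
g(d) = d*(5/8 - d/24) (g(d) = ((-15 + d)/(2 - 26))*d = ((-15 + d)/(-24))*d = (-(-15 + d)/24)*d = (5/8 - d/24)*d = d*(5/8 - d/24))
1/(g(n(-3)) - 7512328) = 1/((1/24)*(-3)*(15 - 1*(-3)) - 7512328) = 1/((1/24)*(-3)*(15 + 3) - 7512328) = 1/((1/24)*(-3)*18 - 7512328) = 1/(-9/4 - 7512328) = 1/(-30049321/4) = -4/30049321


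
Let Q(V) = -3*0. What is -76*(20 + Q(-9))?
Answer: -1520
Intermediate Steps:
Q(V) = 0
-76*(20 + Q(-9)) = -76*(20 + 0) = -76*20 = -1520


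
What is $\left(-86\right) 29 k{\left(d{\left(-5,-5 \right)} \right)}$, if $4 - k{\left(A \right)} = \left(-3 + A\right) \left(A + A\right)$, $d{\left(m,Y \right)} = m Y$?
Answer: $2733424$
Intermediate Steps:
$d{\left(m,Y \right)} = Y m$
$k{\left(A \right)} = 4 - 2 A \left(-3 + A\right)$ ($k{\left(A \right)} = 4 - \left(-3 + A\right) \left(A + A\right) = 4 - \left(-3 + A\right) 2 A = 4 - 2 A \left(-3 + A\right)$)
$\left(-86\right) 29 k{\left(d{\left(-5,-5 \right)} \right)} = \left(-86\right) 29 \left(4 - 2 \left(\left(-5\right) \left(-5\right)\right)^{2} + 6 \left(\left(-5\right) \left(-5\right)\right)\right) = - 2494 \left(4 - 2 \cdot 25^{2} + 6 \cdot 25\right) = - 2494 \left(4 - 1250 + 150\right) = \left(-2494\right) \left(-1096\right) = 2733424$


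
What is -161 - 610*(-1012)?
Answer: 617159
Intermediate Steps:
-161 - 610*(-1012) = -161 + 617320 = 617159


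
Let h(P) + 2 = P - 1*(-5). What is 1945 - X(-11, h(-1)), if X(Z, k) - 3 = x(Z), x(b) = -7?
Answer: 1949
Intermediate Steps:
h(P) = 3 + P (h(P) = -2 + (P - 1*(-5)) = -2 + (P + 5) = -2 + (5 + P) = 3 + P)
X(Z, k) = -4 (X(Z, k) = 3 - 7 = -4)
1945 - X(-11, h(-1)) = 1945 - 1*(-4) = 1945 + 4 = 1949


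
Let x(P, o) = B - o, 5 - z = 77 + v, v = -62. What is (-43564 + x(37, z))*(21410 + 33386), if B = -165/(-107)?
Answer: -255355551948/107 ≈ -2.3865e+9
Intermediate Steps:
z = -10 (z = 5 - (77 - 62) = 5 - 1*15 = 5 - 15 = -10)
B = 165/107 (B = -165*(-1/107) = 165/107 ≈ 1.5421)
x(P, o) = 165/107 - o
(-43564 + x(37, z))*(21410 + 33386) = (-43564 + (165/107 - 1*(-10)))*(21410 + 33386) = (-43564 + (165/107 + 10))*54796 = (-43564 + 1235/107)*54796 = -4660113/107*54796 = -255355551948/107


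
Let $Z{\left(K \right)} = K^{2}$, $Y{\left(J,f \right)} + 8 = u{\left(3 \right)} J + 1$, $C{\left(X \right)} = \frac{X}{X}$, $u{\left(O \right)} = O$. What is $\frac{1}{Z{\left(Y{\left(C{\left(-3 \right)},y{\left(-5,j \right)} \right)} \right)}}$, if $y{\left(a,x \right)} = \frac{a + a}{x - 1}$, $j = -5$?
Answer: $\frac{1}{16} \approx 0.0625$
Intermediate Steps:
$C{\left(X \right)} = 1$
$y{\left(a,x \right)} = \frac{2 a}{-1 + x}$
$Y{\left(J,f \right)} = -7 + 3 J$ ($Y{\left(J,f \right)} = -8 + \left(3 J + 1\right) = -8 + \left(1 + 3 J\right) = -7 + 3 J$)
$\frac{1}{Z{\left(Y{\left(C{\left(-3 \right)},y{\left(-5,j \right)} \right)} \right)}} = \frac{1}{\left(-7 + 3 \cdot 1\right)^{2}} = \frac{1}{\left(-7 + 3\right)^{2}} = \frac{1}{\left(-4\right)^{2}} = \frac{1}{16}$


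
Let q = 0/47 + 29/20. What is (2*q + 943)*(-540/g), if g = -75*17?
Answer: 170262/425 ≈ 400.62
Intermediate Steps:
g = -1275
q = 29/20 (q = 0*(1/47) + 29*(1/20) = 0 + 29/20 = 29/20 ≈ 1.4500)
(2*q + 943)*(-540/g) = (2*(29/20) + 943)*(-540/(-1275)) = (29/10 + 943)*(-540*(-1/1275)) = (9459/10)*(36/85) = 170262/425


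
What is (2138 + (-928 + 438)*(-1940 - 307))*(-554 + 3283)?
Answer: 3010545472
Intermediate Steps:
(2138 + (-928 + 438)*(-1940 - 307))*(-554 + 3283) = (2138 - 490*(-2247))*2729 = (2138 + 1101030)*2729 = 1103168*2729 = 3010545472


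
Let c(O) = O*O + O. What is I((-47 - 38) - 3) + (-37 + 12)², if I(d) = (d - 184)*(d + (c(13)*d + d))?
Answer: 4404849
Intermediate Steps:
c(O) = O + O² (c(O) = O² + O = O + O²)
I(d) = 184*d*(-184 + d) (I(d) = (d - 184)*(d + ((13*(1 + 13))*d + d)) = (-184 + d)*(d + ((13*14)*d + d)) = (-184 + d)*(d + (182*d + d)) = (-184 + d)*(d + 183*d) = (-184 + d)*(184*d) = 184*d*(-184 + d))
I((-47 - 38) - 3) + (-37 + 12)² = 184*((-47 - 38) - 3)*(-184 + ((-47 - 38) - 3)) + (-37 + 12)² = 184*(-85 - 3)*(-184 + (-85 - 3)) + (-25)² = 184*(-88)*(-184 - 88) + 625 = 184*(-88)*(-272) + 625 = 4404224 + 625 = 4404849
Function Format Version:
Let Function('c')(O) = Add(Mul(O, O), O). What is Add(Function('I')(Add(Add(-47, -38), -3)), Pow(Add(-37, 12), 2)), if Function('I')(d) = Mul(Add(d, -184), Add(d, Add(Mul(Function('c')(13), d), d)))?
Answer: 4404849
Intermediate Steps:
Function('c')(O) = Add(O, Pow(O, 2)) (Function('c')(O) = Add(Pow(O, 2), O) = Add(O, Pow(O, 2)))
Function('I')(d) = Mul(184, d, Add(-184, d)) (Function('I')(d) = Mul(Add(d, -184), Add(d, Add(Mul(Mul(13, Add(1, 13)), d), d))) = Mul(Add(-184, d), Add(d, Add(Mul(Mul(13, 14), d), d))) = Mul(Add(-184, d), Add(d, Add(Mul(182, d), d))) = Mul(Add(-184, d), Add(d, Mul(183, d))) = Mul(Add(-184, d), Mul(184, d)) = Mul(184, d, Add(-184, d)))
Add(Function('I')(Add(Add(-47, -38), -3)), Pow(Add(-37, 12), 2)) = Add(Mul(184, Add(Add(-47, -38), -3), Add(-184, Add(Add(-47, -38), -3))), Pow(Add(-37, 12), 2)) = Add(Mul(184, Add(-85, -3), Add(-184, Add(-85, -3))), Pow(-25, 2)) = Add(Mul(184, -88, Add(-184, -88)), 625) = Add(Mul(184, -88, -272), 625) = Add(4404224, 625) = 4404849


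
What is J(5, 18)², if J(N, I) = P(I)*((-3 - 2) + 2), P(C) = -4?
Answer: 144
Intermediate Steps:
J(N, I) = 12 (J(N, I) = -4*((-3 - 2) + 2) = -4*(-5 + 2) = -4*(-3) = 12)
J(5, 18)² = 12² = 144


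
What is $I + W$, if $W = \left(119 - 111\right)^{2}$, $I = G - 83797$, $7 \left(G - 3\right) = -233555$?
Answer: $-117095$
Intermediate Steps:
$G = -33362$ ($G = 3 + \frac{1}{7} \left(-233555\right) = 3 - 33365 = -33362$)
$I = -117159$ ($I = -33362 - 83797 = -117159$)
$W = 64$ ($W = 8^{2} = 64$)
$I + W = -117159 + 64 = -117095$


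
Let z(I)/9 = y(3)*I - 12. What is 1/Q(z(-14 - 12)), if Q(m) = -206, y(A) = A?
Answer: -1/206 ≈ -0.0048544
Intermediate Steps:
z(I) = -108 + 27*I (z(I) = 9*(3*I - 12) = 9*(-12 + 3*I) = -108 + 27*I)
1/Q(z(-14 - 12)) = 1/(-206) = -1/206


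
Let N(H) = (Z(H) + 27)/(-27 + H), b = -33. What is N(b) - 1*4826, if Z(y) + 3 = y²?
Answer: -96891/20 ≈ -4844.5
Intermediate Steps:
Z(y) = -3 + y²
N(H) = (24 + H²)/(-27 + H) (N(H) = ((-3 + H²) + 27)/(-27 + H) = (24 + H²)/(-27 + H))
N(b) - 1*4826 = (24 + (-33)²)/(-27 - 33) - 1*4826 = (24 + 1089)/(-60) - 4826 = -1/60*1113 - 4826 = -371/20 - 4826 = -96891/20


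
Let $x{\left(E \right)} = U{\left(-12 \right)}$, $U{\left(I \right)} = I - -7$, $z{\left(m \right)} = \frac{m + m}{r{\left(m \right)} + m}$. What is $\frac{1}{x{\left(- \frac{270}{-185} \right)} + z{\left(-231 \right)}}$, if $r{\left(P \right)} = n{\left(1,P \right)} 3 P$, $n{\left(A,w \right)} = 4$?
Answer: $- \frac{13}{63} \approx -0.20635$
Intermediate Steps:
$r{\left(P \right)} = 12 P$ ($r{\left(P \right)} = 4 \cdot 3 P = 12 P$)
$z{\left(m \right)} = \frac{2}{13}$ ($z{\left(m \right)} = \frac{m + m}{12 m + m} = \frac{2 m}{13 m} = 2 m \frac{1}{13 m} = \frac{2}{13}$)
$U{\left(I \right)} = 7 + I$ ($U{\left(I \right)} = I + 7 = 7 + I$)
$x{\left(E \right)} = -5$ ($x{\left(E \right)} = 7 - 12 = -5$)
$\frac{1}{x{\left(- \frac{270}{-185} \right)} + z{\left(-231 \right)}} = \frac{1}{-5 + \frac{2}{13}} = \frac{1}{- \frac{63}{13}} = - \frac{13}{63}$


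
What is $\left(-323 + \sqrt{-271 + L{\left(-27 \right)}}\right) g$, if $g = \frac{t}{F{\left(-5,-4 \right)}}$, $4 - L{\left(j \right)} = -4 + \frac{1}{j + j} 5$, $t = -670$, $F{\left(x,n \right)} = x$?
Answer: $-43282 + \frac{67 i \sqrt{85182}}{9} \approx -43282.0 + 2172.7 i$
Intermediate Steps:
$L{\left(j \right)} = 8 - \frac{5}{2 j}$ ($L{\left(j \right)} = 4 - \left(-4 + \frac{1}{j + j} 5\right) = 4 - \left(-4 + \frac{1}{2 j} 5\right) = 4 - \left(-4 + \frac{5}{2 j}\right) = 4 + \left(4 - \frac{5}{2 j}\right) = 8 - \frac{5}{2 j}$)
$g = 134$ ($g = - \frac{670}{-5} = \left(-670\right) \left(- \frac{1}{5}\right) = 134$)
$\left(-323 + \sqrt{-271 + L{\left(-27 \right)}}\right) g = \left(-323 + \sqrt{-271 + \left(8 - \frac{5}{2 \left(-27\right)}\right)}\right) 134 = \left(-323 + \sqrt{-271 + \left(8 - - \frac{5}{54}\right)}\right) 134 = \left(-323 + \sqrt{-271 + \left(8 + \frac{5}{54}\right)}\right) 134 = \left(-323 + \sqrt{-271 + \frac{437}{54}}\right) 134 = \left(-323 + \sqrt{- \frac{14197}{54}}\right) 134 = \left(-323 + \frac{i \sqrt{85182}}{18}\right) 134 = -43282 + \frac{67 i \sqrt{85182}}{9}$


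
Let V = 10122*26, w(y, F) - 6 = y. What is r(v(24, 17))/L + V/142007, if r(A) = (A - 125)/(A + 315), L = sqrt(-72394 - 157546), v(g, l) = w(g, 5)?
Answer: 263172/142007 + 19*I*sqrt(57485)/7932930 ≈ 1.8532 + 0.00057425*I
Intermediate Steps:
w(y, F) = 6 + y
V = 263172
v(g, l) = 6 + g
L = 2*I*sqrt(57485) (L = sqrt(-229940) = 2*I*sqrt(57485) ≈ 479.52*I)
r(A) = (-125 + A)/(315 + A)
r(v(24, 17))/L + V/142007 = ((-125 + (6 + 24))/(315 + (6 + 24)))/((2*I*sqrt(57485))) + 263172/142007 = ((-125 + 30)/(315 + 30))*(-I*sqrt(57485)/114970) + 263172*(1/142007) = (-95/345)*(-I*sqrt(57485)/114970) + 263172/142007 = ((1/345)*(-95))*(-I*sqrt(57485)/114970) + 263172/142007 = -(-19)*I*sqrt(57485)/7932930 + 263172/142007 = 19*I*sqrt(57485)/7932930 + 263172/142007 = 263172/142007 + 19*I*sqrt(57485)/7932930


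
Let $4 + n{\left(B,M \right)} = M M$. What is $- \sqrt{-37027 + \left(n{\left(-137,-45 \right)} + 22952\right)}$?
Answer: $- 7 i \sqrt{246} \approx - 109.79 i$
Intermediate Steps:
$n{\left(B,M \right)} = -4 + M^{2}$ ($n{\left(B,M \right)} = -4 + M M = -4 + M^{2}$)
$- \sqrt{-37027 + \left(n{\left(-137,-45 \right)} + 22952\right)} = - \sqrt{-37027 + \left(\left(-4 + \left(-45\right)^{2}\right) + 22952\right)} = - \sqrt{-37027 + \left(\left(-4 + 2025\right) + 22952\right)} = - \sqrt{-37027 + \left(2021 + 22952\right)} = - \sqrt{-37027 + 24973} = - \sqrt{-12054} = - 7 i \sqrt{246}$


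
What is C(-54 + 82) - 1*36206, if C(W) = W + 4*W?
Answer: -36066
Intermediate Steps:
C(W) = 5*W
C(-54 + 82) - 1*36206 = 5*(-54 + 82) - 1*36206 = 5*28 - 36206 = 140 - 36206 = -36066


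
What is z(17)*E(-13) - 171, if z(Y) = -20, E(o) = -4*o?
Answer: -1211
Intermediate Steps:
z(17)*E(-13) - 171 = -(-80)*(-13) - 171 = -20*52 - 171 = -1040 - 171 = -1211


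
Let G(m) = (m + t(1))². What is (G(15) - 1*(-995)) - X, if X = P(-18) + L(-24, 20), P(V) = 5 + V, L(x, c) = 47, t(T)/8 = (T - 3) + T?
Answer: 1010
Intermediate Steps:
t(T) = -24 + 16*T (t(T) = 8*((T - 3) + T) = 8*((-3 + T) + T) = 8*(-3 + 2*T) = -24 + 16*T)
G(m) = (-8 + m)² (G(m) = (m + (-24 + 16*1))² = (m + (-24 + 16))² = (m - 8)² = (-8 + m)²)
X = 34 (X = (5 - 18) + 47 = -13 + 47 = 34)
(G(15) - 1*(-995)) - X = ((-8 + 15)² - 1*(-995)) - 1*34 = (7² + 995) - 34 = (49 + 995) - 34 = 1044 - 34 = 1010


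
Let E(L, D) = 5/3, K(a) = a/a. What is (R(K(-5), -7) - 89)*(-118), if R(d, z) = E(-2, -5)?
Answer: 30916/3 ≈ 10305.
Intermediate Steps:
K(a) = 1
E(L, D) = 5/3 (E(L, D) = 5*(⅓) = 5/3)
R(d, z) = 5/3
(R(K(-5), -7) - 89)*(-118) = (5/3 - 89)*(-118) = -262/3*(-118) = 30916/3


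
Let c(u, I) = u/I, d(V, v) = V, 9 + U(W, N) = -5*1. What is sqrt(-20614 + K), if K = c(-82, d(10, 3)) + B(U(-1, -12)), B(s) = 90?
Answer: I*sqrt(513305)/5 ≈ 143.29*I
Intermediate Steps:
U(W, N) = -14 (U(W, N) = -9 - 5*1 = -9 - 5 = -14)
K = 409/5 (K = -82/10 + 90 = -82*1/10 + 90 = -41/5 + 90 = 409/5 ≈ 81.800)
sqrt(-20614 + K) = sqrt(-20614 + 409/5) = sqrt(-102661/5) = I*sqrt(513305)/5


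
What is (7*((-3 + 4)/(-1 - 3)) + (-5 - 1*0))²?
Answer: 729/16 ≈ 45.563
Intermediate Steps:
(7*((-3 + 4)/(-1 - 3)) + (-5 - 1*0))² = (7*(1/(-4)) + (-5 + 0))² = (7*(1*(-¼)) - 5)² = (7*(-¼) - 5)² = (-7/4 - 5)² = (-27/4)² = 729/16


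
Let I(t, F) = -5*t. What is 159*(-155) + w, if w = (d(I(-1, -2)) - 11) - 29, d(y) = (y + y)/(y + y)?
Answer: -24684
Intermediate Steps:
d(y) = 1 (d(y) = (2*y)/((2*y)) = (2*y)*(1/(2*y)) = 1)
w = -39 (w = (1 - 11) - 29 = -10 - 29 = -39)
159*(-155) + w = 159*(-155) - 39 = -24645 - 39 = -24684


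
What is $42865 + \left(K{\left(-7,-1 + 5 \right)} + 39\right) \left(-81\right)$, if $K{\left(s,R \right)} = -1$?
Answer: $39787$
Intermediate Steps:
$42865 + \left(K{\left(-7,-1 + 5 \right)} + 39\right) \left(-81\right) = 42865 + \left(-1 + 39\right) \left(-81\right) = 42865 + 38 \left(-81\right) = 42865 - 3078 = 39787$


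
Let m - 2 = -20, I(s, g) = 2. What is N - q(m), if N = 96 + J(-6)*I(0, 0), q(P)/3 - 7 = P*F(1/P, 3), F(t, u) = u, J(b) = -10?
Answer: 217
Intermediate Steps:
m = -18 (m = 2 - 20 = -18)
q(P) = 21 + 9*P (q(P) = 21 + 3*(P*3) = 21 + 3*(3*P) = 21 + 9*P)
N = 76 (N = 96 - 10*2 = 96 - 20 = 76)
N - q(m) = 76 - (21 + 9*(-18)) = 76 - (21 - 162) = 76 - 1*(-141) = 76 + 141 = 217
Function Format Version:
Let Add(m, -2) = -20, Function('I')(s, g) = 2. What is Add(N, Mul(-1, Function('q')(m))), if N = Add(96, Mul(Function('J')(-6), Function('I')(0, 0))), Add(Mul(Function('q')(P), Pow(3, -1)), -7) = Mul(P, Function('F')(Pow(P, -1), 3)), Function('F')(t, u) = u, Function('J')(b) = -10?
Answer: 217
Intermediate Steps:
m = -18 (m = Add(2, -20) = -18)
Function('q')(P) = Add(21, Mul(9, P)) (Function('q')(P) = Add(21, Mul(3, Mul(P, 3))) = Add(21, Mul(3, Mul(3, P))) = Add(21, Mul(9, P)))
N = 76 (N = Add(96, Mul(-10, 2)) = Add(96, -20) = 76)
Add(N, Mul(-1, Function('q')(m))) = Add(76, Mul(-1, Add(21, Mul(9, -18)))) = Add(76, Mul(-1, Add(21, -162))) = Add(76, Mul(-1, -141)) = Add(76, 141) = 217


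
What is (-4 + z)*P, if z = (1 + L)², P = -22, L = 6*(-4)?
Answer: -11550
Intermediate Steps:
L = -24
z = 529 (z = (1 - 24)² = (-23)² = 529)
(-4 + z)*P = (-4 + 529)*(-22) = 525*(-22) = -11550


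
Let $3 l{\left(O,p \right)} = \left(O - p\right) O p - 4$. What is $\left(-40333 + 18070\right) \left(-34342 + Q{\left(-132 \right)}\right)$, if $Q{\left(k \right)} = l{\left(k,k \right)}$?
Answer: $764585630$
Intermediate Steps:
$l{\left(O,p \right)} = - \frac{4}{3} + \frac{O p \left(O - p\right)}{3}$ ($l{\left(O,p \right)} = \frac{\left(O - p\right) O p - 4}{3} = \frac{O \left(O - p\right) p - 4}{3} = \frac{O p \left(O - p\right) - 4}{3} = \frac{-4 + O p \left(O - p\right)}{3} = - \frac{4}{3} + \frac{O p \left(O - p\right)}{3}$)
$Q{\left(k \right)} = - \frac{4}{3}$ ($Q{\left(k \right)} = - \frac{4}{3} - \frac{k k^{2}}{3} + \frac{k k^{2}}{3} = - \frac{4}{3} - \frac{k^{3}}{3} + \frac{k^{3}}{3} = - \frac{4}{3}$)
$\left(-40333 + 18070\right) \left(-34342 + Q{\left(-132 \right)}\right) = \left(-40333 + 18070\right) \left(-34342 - \frac{4}{3}\right) = \left(-22263\right) \left(- \frac{103030}{3}\right) = 764585630$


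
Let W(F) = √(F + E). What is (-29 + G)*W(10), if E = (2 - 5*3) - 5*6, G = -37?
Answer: -66*I*√33 ≈ -379.14*I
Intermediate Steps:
E = -43 (E = (2 - 15) - 30 = -13 - 30 = -43)
W(F) = √(-43 + F) (W(F) = √(F - 43) = √(-43 + F))
(-29 + G)*W(10) = (-29 - 37)*√(-43 + 10) = -66*I*√33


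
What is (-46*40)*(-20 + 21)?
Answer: -1840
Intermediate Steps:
(-46*40)*(-20 + 21) = -1840*1 = -1840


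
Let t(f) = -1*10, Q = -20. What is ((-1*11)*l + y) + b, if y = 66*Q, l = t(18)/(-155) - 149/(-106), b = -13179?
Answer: -47696855/3286 ≈ -14515.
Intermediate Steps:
t(f) = -10
l = 4831/3286 (l = -10/(-155) - 149/(-106) = -10*(-1/155) - 149*(-1/106) = 2/31 + 149/106 = 4831/3286 ≈ 1.4702)
y = -1320 (y = 66*(-20) = -1320)
((-1*11)*l + y) + b = (-1*11*(4831/3286) - 1320) - 13179 = (-11*4831/3286 - 1320) - 13179 = (-53141/3286 - 1320) - 13179 = -4390661/3286 - 13179 = -47696855/3286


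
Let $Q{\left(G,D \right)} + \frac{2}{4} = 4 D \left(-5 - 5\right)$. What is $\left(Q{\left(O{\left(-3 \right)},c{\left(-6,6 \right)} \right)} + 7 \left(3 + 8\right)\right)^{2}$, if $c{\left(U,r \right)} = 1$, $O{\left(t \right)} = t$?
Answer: $\frac{5329}{4} \approx 1332.3$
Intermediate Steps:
$Q{\left(G,D \right)} = - \frac{1}{2} - 40 D$ ($Q{\left(G,D \right)} = - \frac{1}{2} + 4 D \left(-5 - 5\right) = - \frac{1}{2} + 4 D \left(-10\right) = - \frac{1}{2} - 40 D$)
$\left(Q{\left(O{\left(-3 \right)},c{\left(-6,6 \right)} \right)} + 7 \left(3 + 8\right)\right)^{2} = \left(\left(- \frac{1}{2} - 40\right) + 7 \left(3 + 8\right)\right)^{2} = \left(\left(- \frac{1}{2} - 40\right) + 7 \cdot 11\right)^{2} = \left(- \frac{81}{2} + 77\right)^{2} = \left(\frac{73}{2}\right)^{2} = \frac{5329}{4}$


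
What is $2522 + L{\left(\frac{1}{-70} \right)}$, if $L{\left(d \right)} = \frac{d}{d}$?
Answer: $2523$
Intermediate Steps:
$L{\left(d \right)} = 1$
$2522 + L{\left(\frac{1}{-70} \right)} = 2522 + 1 = 2523$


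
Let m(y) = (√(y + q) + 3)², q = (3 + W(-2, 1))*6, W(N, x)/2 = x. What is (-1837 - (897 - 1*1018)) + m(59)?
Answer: -1618 + 6*√89 ≈ -1561.4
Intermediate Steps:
W(N, x) = 2*x
q = 30 (q = (3 + 2*1)*6 = (3 + 2)*6 = 5*6 = 30)
m(y) = (3 + √(30 + y))² (m(y) = (√(y + 30) + 3)² = (√(30 + y) + 3)² = (3 + √(30 + y))²)
(-1837 - (897 - 1*1018)) + m(59) = (-1837 - (897 - 1*1018)) + (3 + √(30 + 59))² = (-1837 - (897 - 1018)) + (3 + √89)² = (-1837 - 1*(-121)) + (3 + √89)² = (-1837 + 121) + (3 + √89)² = -1716 + (3 + √89)²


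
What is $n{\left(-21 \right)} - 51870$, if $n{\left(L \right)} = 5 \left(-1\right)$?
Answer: $-51875$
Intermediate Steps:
$n{\left(L \right)} = -5$
$n{\left(-21 \right)} - 51870 = -5 - 51870 = -51875$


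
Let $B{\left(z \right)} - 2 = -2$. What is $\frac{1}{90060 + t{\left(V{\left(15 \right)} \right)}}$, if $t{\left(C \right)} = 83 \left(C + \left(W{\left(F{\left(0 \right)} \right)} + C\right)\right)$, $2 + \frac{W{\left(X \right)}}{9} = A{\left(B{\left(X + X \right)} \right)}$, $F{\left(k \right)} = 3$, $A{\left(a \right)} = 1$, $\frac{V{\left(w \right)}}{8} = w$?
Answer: $\frac{1}{109233} \approx 9.1547 \cdot 10^{-6}$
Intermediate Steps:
$B{\left(z \right)} = 0$ ($B{\left(z \right)} = 2 - 2 = 0$)
$V{\left(w \right)} = 8 w$
$W{\left(X \right)} = -9$ ($W{\left(X \right)} = -18 + 9 \cdot 1 = -18 + 9 = -9$)
$t{\left(C \right)} = -747 + 166 C$ ($t{\left(C \right)} = 83 \left(C + \left(-9 + C\right)\right) = 83 \left(-9 + 2 C\right) = -747 + 166 C$)
$\frac{1}{90060 + t{\left(V{\left(15 \right)} \right)}} = \frac{1}{90060 - \left(747 - 166 \cdot 8 \cdot 15\right)} = \frac{1}{90060 + \left(-747 + 166 \cdot 120\right)} = \frac{1}{90060 + \left(-747 + 19920\right)} = \frac{1}{90060 + 19173} = \frac{1}{109233}$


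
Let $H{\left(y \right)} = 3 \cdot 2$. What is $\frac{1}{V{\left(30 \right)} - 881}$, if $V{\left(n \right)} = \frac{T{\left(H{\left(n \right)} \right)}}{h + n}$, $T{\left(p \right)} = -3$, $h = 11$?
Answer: $- \frac{41}{36124} \approx -0.001135$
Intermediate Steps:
$H{\left(y \right)} = 6$
$V{\left(n \right)} = - \frac{3}{11 + n}$
$\frac{1}{V{\left(30 \right)} - 881} = \frac{1}{- \frac{3}{11 + 30} - 881} = \frac{1}{- \frac{3}{41} - 881} = \frac{1}{- \frac{36124}{41}} = - \frac{41}{36124}$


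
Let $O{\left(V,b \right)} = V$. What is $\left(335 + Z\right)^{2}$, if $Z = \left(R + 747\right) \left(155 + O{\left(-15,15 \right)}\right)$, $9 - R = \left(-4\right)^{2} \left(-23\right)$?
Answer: $24867713025$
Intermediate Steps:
$R = 377$ ($R = 9 - \left(-4\right)^{2} \left(-23\right) = 9 - 16 \left(-23\right) = 9 - -368 = 9 + 368 = 377$)
$Z = 157360$ ($Z = \left(377 + 747\right) \left(155 - 15\right) = 1124 \cdot 140 = 157360$)
$\left(335 + Z\right)^{2} = \left(335 + 157360\right)^{2} = 157695^{2} = 24867713025$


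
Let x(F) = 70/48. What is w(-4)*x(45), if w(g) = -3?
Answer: -35/8 ≈ -4.3750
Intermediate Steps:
x(F) = 35/24 (x(F) = 70*(1/48) = 35/24)
w(-4)*x(45) = -3*35/24 = -35/8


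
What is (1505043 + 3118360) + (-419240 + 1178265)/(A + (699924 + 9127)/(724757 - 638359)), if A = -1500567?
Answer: 119880460901236979/25929055723 ≈ 4.6234e+6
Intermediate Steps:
(1505043 + 3118360) + (-419240 + 1178265)/(A + (699924 + 9127)/(724757 - 638359)) = (1505043 + 3118360) + (-419240 + 1178265)/(-1500567 + (699924 + 9127)/(724757 - 638359)) = 4623403 + 759025/(-1500567 + 709051/86398) = 4623403 + 759025/(-129645278615/86398) = 4623403 + 759025*(-86398/129645278615) = 4623403 - 13115648390/25929055723 = 119880460901236979/25929055723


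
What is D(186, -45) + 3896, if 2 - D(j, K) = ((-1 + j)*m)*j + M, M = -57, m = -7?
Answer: 244825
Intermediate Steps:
D(j, K) = 59 - j*(7 - 7*j) (D(j, K) = 2 - (((-1 + j)*(-7))*j - 57) = 2 - ((7 - 7*j)*j - 57) = 2 - (j*(7 - 7*j) - 57) = 2 - (-57 + j*(7 - 7*j)) = 2 + (57 - j*(7 - 7*j)) = 59 - j*(7 - 7*j))
D(186, -45) + 3896 = (59 - 7*186 + 7*186²) + 3896 = (59 - 1302 + 7*34596) + 3896 = (59 - 1302 + 242172) + 3896 = 240929 + 3896 = 244825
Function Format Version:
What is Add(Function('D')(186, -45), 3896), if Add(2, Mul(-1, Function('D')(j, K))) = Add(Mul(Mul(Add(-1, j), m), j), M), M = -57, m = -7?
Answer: 244825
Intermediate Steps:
Function('D')(j, K) = Add(59, Mul(-1, j, Add(7, Mul(-7, j)))) (Function('D')(j, K) = Add(2, Mul(-1, Add(Mul(Mul(Add(-1, j), -7), j), -57))) = Add(2, Mul(-1, Add(Mul(Add(7, Mul(-7, j)), j), -57))) = Add(2, Mul(-1, Add(Mul(j, Add(7, Mul(-7, j))), -57))) = Add(2, Mul(-1, Add(-57, Mul(j, Add(7, Mul(-7, j)))))) = Add(2, Add(57, Mul(-1, j, Add(7, Mul(-7, j))))) = Add(59, Mul(-1, j, Add(7, Mul(-7, j)))))
Add(Function('D')(186, -45), 3896) = Add(Add(59, Mul(-7, 186), Mul(7, Pow(186, 2))), 3896) = Add(Add(59, -1302, Mul(7, 34596)), 3896) = Add(Add(59, -1302, 242172), 3896) = Add(240929, 3896) = 244825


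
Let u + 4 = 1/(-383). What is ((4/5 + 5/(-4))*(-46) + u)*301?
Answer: 19249251/3830 ≈ 5025.9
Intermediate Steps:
u = -1533/383 (u = -4 + 1/(-383) = -4 - 1/383 = -1533/383 ≈ -4.0026)
((4/5 + 5/(-4))*(-46) + u)*301 = ((4/5 + 5/(-4))*(-46) - 1533/383)*301 = ((4*(1/5) + 5*(-1/4))*(-46) - 1533/383)*301 = ((4/5 - 5/4)*(-46) - 1533/383)*301 = (-9/20*(-46) - 1533/383)*301 = (207/10 - 1533/383)*301 = (63951/3830)*301 = 19249251/3830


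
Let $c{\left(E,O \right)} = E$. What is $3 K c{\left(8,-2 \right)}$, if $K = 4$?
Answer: $96$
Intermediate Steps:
$3 K c{\left(8,-2 \right)} = 3 \cdot 4 \cdot 8 = 12 \cdot 8 = 96$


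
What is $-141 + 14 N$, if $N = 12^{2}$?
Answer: $1875$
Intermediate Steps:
$N = 144$
$-141 + 14 N = -141 + 14 \cdot 144 = -141 + 2016 = 1875$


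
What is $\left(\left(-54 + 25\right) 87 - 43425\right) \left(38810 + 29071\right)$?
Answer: $-3118996188$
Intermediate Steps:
$\left(\left(-54 + 25\right) 87 - 43425\right) \left(38810 + 29071\right) = \left(\left(-29\right) 87 - 43425\right) 67881 = \left(-2523 - 43425\right) 67881 = \left(-45948\right) 67881 = -3118996188$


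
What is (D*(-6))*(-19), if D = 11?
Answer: 1254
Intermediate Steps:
(D*(-6))*(-19) = (11*(-6))*(-19) = -66*(-19) = 1254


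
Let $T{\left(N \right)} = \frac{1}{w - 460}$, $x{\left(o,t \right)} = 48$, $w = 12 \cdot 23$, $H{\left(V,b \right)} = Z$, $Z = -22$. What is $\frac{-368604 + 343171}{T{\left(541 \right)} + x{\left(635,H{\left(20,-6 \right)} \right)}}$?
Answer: $- \frac{4679672}{8831} \approx -529.91$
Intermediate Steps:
$H{\left(V,b \right)} = -22$
$w = 276$
$T{\left(N \right)} = - \frac{1}{184}$ ($T{\left(N \right)} = \frac{1}{276 - 460} = \frac{1}{-184} = - \frac{1}{184}$)
$\frac{-368604 + 343171}{T{\left(541 \right)} + x{\left(635,H{\left(20,-6 \right)} \right)}} = \frac{-368604 + 343171}{- \frac{1}{184} + 48} = - \frac{25433}{\frac{8831}{184}} = \left(-25433\right) \frac{184}{8831} = - \frac{4679672}{8831}$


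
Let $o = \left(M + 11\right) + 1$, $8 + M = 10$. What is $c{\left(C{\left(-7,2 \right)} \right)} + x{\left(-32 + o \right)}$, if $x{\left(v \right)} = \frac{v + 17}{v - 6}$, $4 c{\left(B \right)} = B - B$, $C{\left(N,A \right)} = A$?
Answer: $\frac{1}{24} \approx 0.041667$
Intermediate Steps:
$M = 2$ ($M = -8 + 10 = 2$)
$o = 14$ ($o = \left(2 + 11\right) + 1 = 13 + 1 = 14$)
$c{\left(B \right)} = 0$ ($c{\left(B \right)} = \frac{B - B}{4} = \frac{1}{4} \cdot 0 = 0$)
$x{\left(v \right)} = \frac{17 + v}{-6 + v}$
$c{\left(C{\left(-7,2 \right)} \right)} + x{\left(-32 + o \right)} = 0 + \frac{17 + \left(-32 + 14\right)}{-6 + \left(-32 + 14\right)} = 0 + \frac{17 - 18}{-6 - 18} = 0 + \frac{1}{-24} \left(-1\right) = 0 - - \frac{1}{24} = 0 + \frac{1}{24} = \frac{1}{24}$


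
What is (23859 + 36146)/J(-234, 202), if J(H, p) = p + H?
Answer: -60005/32 ≈ -1875.2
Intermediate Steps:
J(H, p) = H + p
(23859 + 36146)/J(-234, 202) = (23859 + 36146)/(-234 + 202) = 60005/(-32) = 60005*(-1/32) = -60005/32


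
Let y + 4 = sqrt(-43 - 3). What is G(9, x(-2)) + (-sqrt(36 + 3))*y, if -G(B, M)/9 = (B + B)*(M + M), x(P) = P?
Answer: 648 + sqrt(39)*(4 - I*sqrt(46)) ≈ 672.98 - 42.356*I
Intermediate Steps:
y = -4 + I*sqrt(46) (y = -4 + sqrt(-43 - 3) = -4 + sqrt(-46) = -4 + I*sqrt(46) ≈ -4.0 + 6.7823*I)
G(B, M) = -36*B*M (G(B, M) = -9*(B + B)*(M + M) = -9*2*B*2*M = -36*B*M)
G(9, x(-2)) + (-sqrt(36 + 3))*y = -36*9*(-2) + (-sqrt(36 + 3))*(-4 + I*sqrt(46)) = 648 + (-sqrt(39))*(-4 + I*sqrt(46)) = 648 - sqrt(39)*(-4 + I*sqrt(46))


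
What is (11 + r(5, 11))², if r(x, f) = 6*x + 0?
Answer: 1681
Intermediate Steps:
r(x, f) = 6*x
(11 + r(5, 11))² = (11 + 6*5)² = (11 + 30)² = 41² = 1681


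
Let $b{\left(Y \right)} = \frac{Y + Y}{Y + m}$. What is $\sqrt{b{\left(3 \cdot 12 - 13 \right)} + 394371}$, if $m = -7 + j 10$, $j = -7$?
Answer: $\frac{7 \sqrt{651918}}{9} \approx 627.99$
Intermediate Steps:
$m = -77$ ($m = -7 - 70 = -77$)
$b{\left(Y \right)} = \frac{2 Y}{-77 + Y}$ ($b{\left(Y \right)} = \frac{Y + Y}{Y - 77} = \frac{2 Y}{-77 + Y}$)
$\sqrt{b{\left(3 \cdot 12 - 13 \right)} + 394371} = \sqrt{\frac{2 \left(3 \cdot 12 - 13\right)}{-77 + \left(3 \cdot 12 - 13\right)} + 394371} = \sqrt{\frac{2 \left(36 - 13\right)}{-77 + \left(36 - 13\right)} + 394371} = \sqrt{2 \cdot 23 \frac{1}{-77 + 23} + 394371} = \sqrt{2 \cdot 23 \frac{1}{-54} + 394371} = \sqrt{2 \cdot 23 \left(- \frac{1}{54}\right) + 394371} = \sqrt{- \frac{23}{27} + 394371} = \sqrt{\frac{10647994}{27}} = \frac{7 \sqrt{651918}}{9}$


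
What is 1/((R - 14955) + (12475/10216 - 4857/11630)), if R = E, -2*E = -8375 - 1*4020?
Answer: -59406040/520200662731 ≈ -0.00011420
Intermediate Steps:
E = 12395/2 (E = -(-8375 - 1*4020)/2 = -(-8375 - 4020)/2 = -1/2*(-12395) = 12395/2 ≈ 6197.5)
R = 12395/2 ≈ 6197.5
1/((R - 14955) + (12475/10216 - 4857/11630)) = 1/((12395/2 - 14955) + (12475/10216 - 4857/11630)) = 1/(-17515/2 + (12475*(1/10216) - 4857*1/11630)) = 1/(-17515/2 + (12475/10216 - 4857/11630)) = 1/(-17515/2 + 47732569/59406040) = 1/(-520200662731/59406040) = -59406040/520200662731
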